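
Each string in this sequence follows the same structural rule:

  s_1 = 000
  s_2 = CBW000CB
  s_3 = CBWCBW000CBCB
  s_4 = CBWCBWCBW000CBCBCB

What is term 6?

CBWCBWCBWCBWCBW000CBCBCBCBCB

Every step adds CBW to the front and CB to the end of the previous string.
From CBWCBWCBW000CBCBCB, 2 further steps: CBWCBWCBW000CBCBCB → CBWCBWCBWCBW000CBCBCBCB → (answer).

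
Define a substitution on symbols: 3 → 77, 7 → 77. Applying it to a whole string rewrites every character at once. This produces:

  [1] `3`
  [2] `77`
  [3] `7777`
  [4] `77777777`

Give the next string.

Apply φ to 77777777 symbol by symbol: 7→77, 7→77, 7→77, 7→77, 7→77, 7→77, 7→77, 7→77; joined: 77 77 77 77 77 77 77 77.

7777777777777777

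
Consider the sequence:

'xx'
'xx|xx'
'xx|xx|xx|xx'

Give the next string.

s(k+1) = s(k)·|·s(k) — each term doubles the last with '|' between the halves.
One more doubling of xx|xx|xx|xx gives the answer.

xx|xx|xx|xx|xx|xx|xx|xx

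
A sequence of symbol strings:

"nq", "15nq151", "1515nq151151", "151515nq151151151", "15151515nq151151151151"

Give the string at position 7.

s(k+1) = 15·s(k)·151, so each term gains 15 as a prefix and 151 as a suffix.
From 15151515nq151151151151, 2 further steps: 15151515nq151151151151 → 1515151515nq151151151151151 → (answer).

151515151515nq151151151151151151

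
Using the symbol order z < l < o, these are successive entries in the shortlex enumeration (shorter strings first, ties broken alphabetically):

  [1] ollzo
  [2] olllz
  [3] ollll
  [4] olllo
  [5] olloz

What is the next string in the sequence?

The successor of olloz increments the rightmost position that isn't already o and resets every position after it to z.

ollol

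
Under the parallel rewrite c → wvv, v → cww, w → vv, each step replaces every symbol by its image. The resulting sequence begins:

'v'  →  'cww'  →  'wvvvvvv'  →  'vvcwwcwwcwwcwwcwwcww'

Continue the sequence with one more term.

cwwcwwwvvvvvvwvvvvvvwvvvvvvwvvvvvvwvvvvvvwvvvvvv

φ(vvcwwcwwcwwcwwcwwcww) expands symbol-by-symbol to cww cww wvv vv vv wvv vv vv wvv vv vv wvv vv vv wvv vv vv wvv vv vv; joining the 20 pieces gives the next term.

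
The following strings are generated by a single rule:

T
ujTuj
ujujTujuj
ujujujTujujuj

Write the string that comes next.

ujujujujTujujujuj

Every step adds uj to the front and uj to the end of the previous string.
So the next term is uj·ujujujTujujuj·uj.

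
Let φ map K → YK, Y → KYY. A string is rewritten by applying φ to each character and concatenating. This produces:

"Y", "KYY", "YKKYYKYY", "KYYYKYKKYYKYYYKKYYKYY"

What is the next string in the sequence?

YKKYYKYYKYYYKKYYYKYKKYYKYYYKKYYKYYKYYYKYKKYYKYYYKKYYKYY

φ(KYYYKYKKYYKYYYKKYYKYY) expands symbol-by-symbol to YK KYY KYY KYY YK KYY YK YK KYY KYY YK KYY KYY KYY YK YK KYY KYY YK KYY KYY; joining the 21 pieces gives the next term.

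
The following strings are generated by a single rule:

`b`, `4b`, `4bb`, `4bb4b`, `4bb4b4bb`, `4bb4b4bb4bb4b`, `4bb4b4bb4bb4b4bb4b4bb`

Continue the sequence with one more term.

From term 3 onward, concatenate the last term with the second-to-last: 4b·b = 4bb, 4bb·4b = 4bb4b, …
Continuing: 4bb4b4bb4bb4b4bb4b4bb · 4bb4b4bb4bb4b gives term 8.

4bb4b4bb4bb4b4bb4b4bb4bb4b4bb4bb4b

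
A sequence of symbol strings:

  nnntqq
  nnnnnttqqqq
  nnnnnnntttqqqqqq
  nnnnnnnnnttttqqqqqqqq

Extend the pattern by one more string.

Each string has the form n^{2n+1} t^{n} q^{2n} (n = 1, 2, …).
At n = 5 the blocks have lengths 11, 5, 10.

nnnnnnnnnnntttttqqqqqqqqqq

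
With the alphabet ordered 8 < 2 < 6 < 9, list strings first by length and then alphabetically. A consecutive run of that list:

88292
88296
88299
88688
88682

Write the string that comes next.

88686

The successor of 88682 increments the rightmost position that isn't already 9 and resets every position after it to 8.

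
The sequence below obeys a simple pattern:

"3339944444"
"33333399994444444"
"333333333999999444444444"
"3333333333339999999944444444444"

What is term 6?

Each string has the form 3^{3n} 9^{2n} 4^{2n+3} (n = 1, 2, …).
At n = 6 the blocks have lengths 18, 12, 15.

333333333333333333999999999999444444444444444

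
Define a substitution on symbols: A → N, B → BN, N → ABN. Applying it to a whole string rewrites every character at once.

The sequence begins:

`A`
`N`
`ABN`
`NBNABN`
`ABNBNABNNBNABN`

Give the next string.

Rewriting the 14 symbols of ABNBNABNNBNABN one by one yields N BN ABN BN ABN N BN ABN ABN BN ABN N BN ABN; concatenated:

NBNABNBNABNNBNABNABNBNABNNBNABN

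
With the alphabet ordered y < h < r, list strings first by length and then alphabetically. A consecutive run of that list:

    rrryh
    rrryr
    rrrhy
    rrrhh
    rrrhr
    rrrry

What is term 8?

rrrrr

Advancing 2 positions from rrrry through rrrry → rrrrh reaches term 8.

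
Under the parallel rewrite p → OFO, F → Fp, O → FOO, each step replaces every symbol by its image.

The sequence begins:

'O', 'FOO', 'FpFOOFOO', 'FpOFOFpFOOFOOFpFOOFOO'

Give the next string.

Applying the rule to each of the 21 symbols of FpOFOFpFOOFOOFpFOOFOO gives the pieces Fp OFO FOO Fp FOO Fp OFO Fp FOO FOO Fp FOO FOO Fp OFO Fp FOO FOO Fp FOO FOO, which concatenate to the answer.

FpOFOFOOFpFOOFpOFOFpFOOFOOFpFOOFOOFpOFOFpFOOFOOFpFOOFOO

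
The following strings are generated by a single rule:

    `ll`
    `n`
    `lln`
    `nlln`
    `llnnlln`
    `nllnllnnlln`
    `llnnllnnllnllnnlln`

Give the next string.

From term 3 onward, concatenate the second-to-last term with the last: ll·n = lln, n·lln = nlln, …
So term 8 is nllnllnnlln·llnnllnnllnllnnlln.

nllnllnnllnllnnllnnllnllnnlln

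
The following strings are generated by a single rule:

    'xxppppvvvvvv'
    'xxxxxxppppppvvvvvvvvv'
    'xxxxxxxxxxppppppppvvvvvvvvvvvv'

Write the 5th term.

xxxxxxxxxxxxxxxxxxppppppppppppvvvvvvvvvvvvvvvvvv

Each string has the form x^{4n-2} p^{2n+2} v^{3n+3} (n = 1, 2, …).
For term 5, n = 5, so the run lengths are 18, 12, 18.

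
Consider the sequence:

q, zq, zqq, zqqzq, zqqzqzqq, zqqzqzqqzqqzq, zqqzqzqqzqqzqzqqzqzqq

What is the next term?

zqqzqzqqzqqzqzqqzqzqqzqqzqzqqzqqzq

This is a Fibonacci-style word recurrence s(k) = s(k−1)·s(k−2): e.g. zq·q = zqq.
The next term joins zqqzqzqqzqqzqzqqzqzqq and zqqzqzqqzqqzq.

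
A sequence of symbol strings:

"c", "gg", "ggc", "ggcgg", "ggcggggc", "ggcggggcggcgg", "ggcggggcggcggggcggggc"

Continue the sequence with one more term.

This is a Fibonacci-style word recurrence s(k) = s(k−1)·s(k−2): e.g. gg·c = ggc.
Continuing: ggcggggcggcggggcggggc · ggcggggcggcgg gives term 8.

ggcggggcggcggggcggggcggcggggcggcgg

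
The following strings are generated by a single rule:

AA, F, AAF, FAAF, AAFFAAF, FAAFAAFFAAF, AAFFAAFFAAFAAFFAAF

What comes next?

This is a Fibonacci-style word recurrence s(k) = s(k−2)·s(k−1): e.g. AA·F = AAF.
Continuing: FAAFAAFFAAF · AAFFAAFFAAFAAFFAAF gives term 8.

FAAFAAFFAAFAAFFAAFFAAFAAFFAAF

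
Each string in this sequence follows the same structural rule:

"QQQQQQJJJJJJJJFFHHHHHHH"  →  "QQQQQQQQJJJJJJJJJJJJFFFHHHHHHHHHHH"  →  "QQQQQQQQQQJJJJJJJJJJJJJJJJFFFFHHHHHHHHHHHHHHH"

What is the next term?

QQQQQQQQQQQQJJJJJJJJJJJJJJJJJJJJFFFFFHHHHHHHHHHHHHHHHHHH

Each string has the form Q^{2n+2} J^{4n} F^{n} H^{4n-1}, where the shown terms are n = 2, 3, 4.
For the next term, n = 5, so the run lengths are 12, 20, 5, 19.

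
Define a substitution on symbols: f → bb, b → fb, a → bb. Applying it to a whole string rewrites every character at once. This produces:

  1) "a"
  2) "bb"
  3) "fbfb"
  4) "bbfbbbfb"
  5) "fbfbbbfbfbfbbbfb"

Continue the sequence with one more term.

bbfbbbfbfbfbbbfbbbfbbbfbfbfbbbfb

φ(fbfbbbfbfbfbbbfb) expands symbol-by-symbol to bb fb bb fb fb fb bb fb bb fb bb fb fb fb bb fb; joining the 16 pieces gives the next term.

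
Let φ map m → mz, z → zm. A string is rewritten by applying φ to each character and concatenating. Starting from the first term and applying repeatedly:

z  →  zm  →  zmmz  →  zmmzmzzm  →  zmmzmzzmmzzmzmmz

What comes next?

zmmzmzzmmzzmzmmzmzzmzmmzzmmzmzzm

φ(zmmzmzzmmzzmzmmz) expands symbol-by-symbol to zm mz mz zm mz zm zm mz mz zm zm mz zm mz mz zm; joining the 16 pieces gives the next term.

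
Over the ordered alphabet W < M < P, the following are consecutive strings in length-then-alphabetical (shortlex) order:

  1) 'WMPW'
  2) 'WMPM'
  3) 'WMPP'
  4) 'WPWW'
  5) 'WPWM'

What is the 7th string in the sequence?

WPMW

Continuing the enumeration 2 steps past WPWM: WPWM → WPWP → (answer).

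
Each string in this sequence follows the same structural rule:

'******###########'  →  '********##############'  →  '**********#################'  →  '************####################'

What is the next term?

Reading off run lengths: * runs 6, 8, 10, 12; # runs 11, 14, 17, 20 — each is linear in n, where the shown terms are n = 3, 4, 5, 6.
At n = 7 the blocks have lengths 14, 23.

**************#######################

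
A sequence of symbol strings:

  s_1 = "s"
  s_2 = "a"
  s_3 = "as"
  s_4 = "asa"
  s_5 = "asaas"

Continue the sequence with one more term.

asaasasa

This is a Fibonacci-style word recurrence s(k) = s(k−1)·s(k−2): e.g. a·s = as.
The next term joins asaas and asa.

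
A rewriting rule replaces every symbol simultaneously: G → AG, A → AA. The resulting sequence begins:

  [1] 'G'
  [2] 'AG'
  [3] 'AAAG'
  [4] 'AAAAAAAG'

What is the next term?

AAAAAAAAAAAAAAAG

Rewriting each symbol of AAAAAAAG: A→AA, A→AA, A→AA, A→AA, A→AA, A→AA, A→AA, G→AG, which concatenates to AA AA AA AA AA AA AA AG.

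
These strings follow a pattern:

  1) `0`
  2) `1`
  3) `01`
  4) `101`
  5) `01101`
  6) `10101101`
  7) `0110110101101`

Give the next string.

Each term (from the third on) is the two preceding terms concatenated in order: term 3 = 0·1 = 01.
Continuing: 10101101 · 0110110101101 gives term 8.

101011010110110101101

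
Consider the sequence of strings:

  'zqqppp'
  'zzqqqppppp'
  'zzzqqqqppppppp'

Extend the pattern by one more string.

zzzzqqqqqppppppppp

The n-th term is n-1 z's then n q's then 2n-1 p's, where the shown terms are n = 2, 3, 4.
For the next term, n = 5, so the run lengths are 4, 5, 9.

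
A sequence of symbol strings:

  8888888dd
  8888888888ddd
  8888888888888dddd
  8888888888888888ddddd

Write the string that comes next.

8888888888888888888dddddd

Term n consists of 3n+1 8's, followed by n d's, where the shown terms are n = 2, 3, 4, 5.
Setting n = 6 gives 19, 6 characters in each block.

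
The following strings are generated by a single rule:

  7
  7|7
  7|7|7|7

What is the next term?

s(k+1) = s(k)·|·s(k) — each term doubles the last with '|' between the halves.
Doubling 7|7|7|7 with '|' between the halves:

7|7|7|7|7|7|7|7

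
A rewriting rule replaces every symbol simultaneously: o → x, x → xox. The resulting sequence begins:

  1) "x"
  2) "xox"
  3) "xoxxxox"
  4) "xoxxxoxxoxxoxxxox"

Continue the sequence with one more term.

Rewriting the 17 symbols of xoxxxoxxoxxoxxxox one by one yields xox x xox xox xox x xox xox x xox xox x xox xox xox x xox; concatenated:

xoxxxoxxoxxoxxxoxxoxxxoxxoxxxoxxoxxoxxxox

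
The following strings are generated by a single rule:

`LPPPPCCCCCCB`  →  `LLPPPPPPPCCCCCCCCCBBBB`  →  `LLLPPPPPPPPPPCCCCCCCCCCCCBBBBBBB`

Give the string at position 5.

LLLLLPPPPPPPPPPPPPPPPCCCCCCCCCCCCCCCCCCBBBBBBBBBBBBB

Term n consists of n L's, followed by 3n+1 P's, followed by 3n+3 C's, followed by 3n-2 B's (n = 1, 2, …).
At n = 5 the blocks have lengths 5, 16, 18, 13.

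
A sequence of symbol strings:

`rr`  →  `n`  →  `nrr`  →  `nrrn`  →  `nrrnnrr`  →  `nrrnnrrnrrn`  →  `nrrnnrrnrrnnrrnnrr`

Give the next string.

This is a Fibonacci-style word recurrence s(k) = s(k−1)·s(k−2): e.g. n·rr = nrr.
So term 8 is nrrnnrrnrrnnrrnnrr·nrrnnrrnrrn.

nrrnnrrnrrnnrrnnrrnrrnnrrnrrn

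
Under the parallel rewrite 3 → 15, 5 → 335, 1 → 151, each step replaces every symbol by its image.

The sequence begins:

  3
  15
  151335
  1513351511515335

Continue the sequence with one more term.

15133515115153351513351511513351513351515335

Applying the rule to each of the 16 symbols of 1513351511515335 gives the pieces 151 335 151 15 15 335 151 335 151 151 335 151 335 15 15 335, which concatenate to the answer.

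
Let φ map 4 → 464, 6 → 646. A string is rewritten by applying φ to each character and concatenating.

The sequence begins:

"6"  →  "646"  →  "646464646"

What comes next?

Expanding 646464646: 6→646, 4→464, 6→646, 4→464, 6→646, 4→464, 6→646, 4→464, 6→646. Concatenated: 646 464 646 464 646 464 646 464 646.

646464646464646464646464646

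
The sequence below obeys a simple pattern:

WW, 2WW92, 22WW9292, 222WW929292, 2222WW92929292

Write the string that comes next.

s(k+1) = 2·s(k)·92, so each term gains 2 as a prefix and 92 as a suffix.
Applying this once more to 2222WW92929292:

22222WW9292929292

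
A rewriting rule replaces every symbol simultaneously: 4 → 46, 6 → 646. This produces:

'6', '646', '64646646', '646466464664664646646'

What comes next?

6464664646646646466464664664646646646466464664664646646

Applying the rule to each of the 21 symbols of 646466464664664646646 gives the pieces 646 46 646 46 646 646 46 646 46 646 646 46 646 646 46 646 46 646 646 46 646, which concatenate to the answer.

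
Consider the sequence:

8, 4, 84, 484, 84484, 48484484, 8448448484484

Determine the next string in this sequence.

This is a Fibonacci-style word recurrence s(k) = s(k−2)·s(k−1): e.g. 8·4 = 84.
So term 8 is 48484484·8448448484484.

484844848448448484484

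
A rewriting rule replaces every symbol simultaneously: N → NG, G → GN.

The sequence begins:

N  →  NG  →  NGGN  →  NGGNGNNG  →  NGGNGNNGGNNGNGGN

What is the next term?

NGGNGNNGGNNGNGGNGNNGNGGNNGGNGNNG

Replace each of the 16 characters of NGGNGNNGGNNGNGGN in place — NG GN GN NG GN NG NG GN GN NG NG GN NG GN GN NG — and concatenate.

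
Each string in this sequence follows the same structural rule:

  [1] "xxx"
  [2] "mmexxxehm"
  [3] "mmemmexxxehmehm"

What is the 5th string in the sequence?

s(k+1) = mme·s(k)·ehm, so each term gains mme as a prefix and ehm as a suffix.
From mmemmexxxehmehm, 2 further steps: mmemmexxxehmehm → mmemmemmexxxehmehmehm → (answer).

mmemmemmemmexxxehmehmehmehm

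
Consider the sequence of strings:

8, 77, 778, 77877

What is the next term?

77877778

Each term (from the third on) is the previous term followed by the one before it: term 3 = 77·8 = 778.
So term 5 is 77877·778.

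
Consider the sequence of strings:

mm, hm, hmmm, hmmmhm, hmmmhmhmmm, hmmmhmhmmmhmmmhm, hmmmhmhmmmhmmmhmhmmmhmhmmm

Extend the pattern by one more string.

hmmmhmhmmmhmmmhmhmmmhmhmmmhmmmhmhmmmhmmmhm

From term 3 onward, concatenate the last term with the second-to-last: hm·mm = hmmm, hmmm·hm = hmmmhm, …
Continuing: hmmmhmhmmmhmmmhmhmmmhmhmmm · hmmmhmhmmmhmmmhm gives term 8.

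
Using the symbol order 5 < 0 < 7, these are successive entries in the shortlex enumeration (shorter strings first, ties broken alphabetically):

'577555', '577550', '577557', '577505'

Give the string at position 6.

577507

Stepping forward 2 times from 577505: 577505 → 577500, then the target.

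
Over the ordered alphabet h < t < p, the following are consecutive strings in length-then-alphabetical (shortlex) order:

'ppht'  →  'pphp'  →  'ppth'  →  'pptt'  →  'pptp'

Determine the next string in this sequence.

The successor of pptp increments the rightmost position that isn't already p and resets every position after it to h.

ppph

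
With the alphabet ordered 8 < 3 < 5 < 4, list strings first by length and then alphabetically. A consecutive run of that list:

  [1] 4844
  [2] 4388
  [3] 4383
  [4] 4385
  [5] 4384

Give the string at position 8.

Stepping forward 3 times from 4384: 4384 → 4338 → 4333, then the target.

4335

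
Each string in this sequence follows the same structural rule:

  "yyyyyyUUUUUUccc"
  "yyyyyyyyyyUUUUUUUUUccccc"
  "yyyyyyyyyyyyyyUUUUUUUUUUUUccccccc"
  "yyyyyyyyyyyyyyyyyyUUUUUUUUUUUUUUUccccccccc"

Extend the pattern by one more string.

yyyyyyyyyyyyyyyyyyyyyyUUUUUUUUUUUUUUUUUUccccccccccc

Term n consists of 4n+2 y's, followed by 3n+3 U's, followed by 2n+1 c's (n = 1, 2, …).
At n = 5 the blocks have lengths 22, 18, 11.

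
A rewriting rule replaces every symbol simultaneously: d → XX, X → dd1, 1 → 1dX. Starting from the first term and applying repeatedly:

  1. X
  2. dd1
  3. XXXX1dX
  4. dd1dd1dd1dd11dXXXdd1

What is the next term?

Rewriting the 20 symbols of dd1dd1dd1dd11dXXXdd1 one by one yields XX XX 1dX XX XX 1dX XX XX 1dX XX XX 1dX 1dX XX dd1 dd1 dd1 XX XX 1dX; concatenated:

XXXX1dXXXXX1dXXXXX1dXXXXX1dX1dXXXdd1dd1dd1XXXX1dX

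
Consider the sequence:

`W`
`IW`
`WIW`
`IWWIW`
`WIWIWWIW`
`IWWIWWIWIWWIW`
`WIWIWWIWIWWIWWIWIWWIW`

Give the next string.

IWWIWWIWIWWIWWIWIWWIWIWWIWWIWIWWIW

From term 3 onward, concatenate the second-to-last term with the last: W·IW = WIW, IW·WIW = IWWIW, …
So term 8 is IWWIWWIWIWWIW·WIWIWWIWIWWIWWIWIWWIW.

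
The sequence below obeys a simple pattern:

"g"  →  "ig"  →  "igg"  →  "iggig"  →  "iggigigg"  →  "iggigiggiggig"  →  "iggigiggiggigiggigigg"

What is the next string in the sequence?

iggigiggiggigiggigiggiggigiggiggig

This is a Fibonacci-style word recurrence s(k) = s(k−1)·s(k−2): e.g. ig·g = igg.
So term 8 is iggigiggiggigiggigigg·iggigiggiggig.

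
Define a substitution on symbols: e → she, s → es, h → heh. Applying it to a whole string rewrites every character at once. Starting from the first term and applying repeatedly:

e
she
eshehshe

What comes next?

sheeshehsheheheshehshe

Expanding eshehshe: e→she, s→es, h→heh, e→she, h→heh, s→es, h→heh, e→she. Concatenated: she es heh she heh es heh she.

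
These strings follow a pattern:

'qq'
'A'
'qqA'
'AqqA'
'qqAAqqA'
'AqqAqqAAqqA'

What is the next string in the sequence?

qqAAqqAAqqAqqAAqqA

From term 3 onward, concatenate the second-to-last term with the last: qq·A = qqA, A·qqA = AqqA, …
Continuing: qqAAqqA · AqqAqqAAqqA gives term 7.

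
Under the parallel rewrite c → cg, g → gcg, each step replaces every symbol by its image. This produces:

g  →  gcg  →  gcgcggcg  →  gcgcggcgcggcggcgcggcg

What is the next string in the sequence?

Rewriting the 21 symbols of gcgcggcgcggcggcgcggcg one by one yields gcg cg gcg cg gcg gcg cg gcg cg gcg gcg cg gcg gcg cg gcg cg gcg gcg cg gcg; concatenated:

gcgcggcgcggcggcgcggcgcggcggcgcggcggcgcggcgcggcggcgcggcg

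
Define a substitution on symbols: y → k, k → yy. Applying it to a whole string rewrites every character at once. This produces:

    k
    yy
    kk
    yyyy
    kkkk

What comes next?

Expanding kkkk: k→yy, k→yy, k→yy, k→yy. Concatenated: yy yy yy yy.

yyyyyyyy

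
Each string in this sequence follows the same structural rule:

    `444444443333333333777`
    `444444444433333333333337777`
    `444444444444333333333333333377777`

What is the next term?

Term n consists of 2n+2 4's, followed by 3n+1 3's, followed by n 7's, where the shown terms are n = 3, 4, 5.
For the next term, n = 6, so the run lengths are 14, 19, 6.

444444444444443333333333333333333777777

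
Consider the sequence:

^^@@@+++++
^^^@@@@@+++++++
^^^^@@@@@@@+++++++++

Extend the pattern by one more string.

Reading off run lengths: ^ runs 2, 3, 4; @ runs 3, 5, 7; + runs 5, 7, 9 — each is linear in n, where the shown terms are n = 2, 3, 4.
For the next term, n = 5, so the run lengths are 5, 9, 11.

^^^^^@@@@@@@@@+++++++++++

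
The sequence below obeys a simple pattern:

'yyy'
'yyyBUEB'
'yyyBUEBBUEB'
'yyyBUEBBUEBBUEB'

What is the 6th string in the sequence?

Each term is the previous one with BUEB appended.
From yyyBUEBBUEBBUEB, 2 further steps: yyyBUEBBUEBBUEB → yyyBUEBBUEBBUEBBUEB → (answer).

yyyBUEBBUEBBUEBBUEBBUEB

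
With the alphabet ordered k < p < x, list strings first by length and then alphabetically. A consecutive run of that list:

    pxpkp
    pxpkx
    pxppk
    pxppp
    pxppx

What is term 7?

Stepping forward 2 times from pxppx: pxppx → pxpxk, then the target.

pxpxp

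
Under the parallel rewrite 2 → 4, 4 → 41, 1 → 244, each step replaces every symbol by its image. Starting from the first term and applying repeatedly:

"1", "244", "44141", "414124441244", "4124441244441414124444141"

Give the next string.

Rewriting the 25 symbols of 4124441244441414124444141 one by one yields 41 244 4 41 41 41 244 4 41 41 41 41 244 41 244 41 244 4 41 41 41 41 244 41 244; concatenated:

412444414141244441414141244412444124444141414124441244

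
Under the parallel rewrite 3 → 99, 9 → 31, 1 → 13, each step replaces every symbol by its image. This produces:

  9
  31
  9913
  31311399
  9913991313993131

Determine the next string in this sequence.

Rewriting the 16 symbols of 9913991313993131 one by one yields 31 31 13 99 31 31 13 99 13 99 31 31 99 13 99 13; concatenated:

31311399313113991399313199139913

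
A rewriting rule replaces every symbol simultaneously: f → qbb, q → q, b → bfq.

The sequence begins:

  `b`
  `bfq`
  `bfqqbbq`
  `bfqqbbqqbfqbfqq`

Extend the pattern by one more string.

Rewriting the 15 symbols of bfqqbbqqbfqbfqq one by one yields bfq qbb q q bfq bfq q q bfq qbb q bfq qbb q q; concatenated:

bfqqbbqqbfqbfqqqbfqqbbqbfqqbbqq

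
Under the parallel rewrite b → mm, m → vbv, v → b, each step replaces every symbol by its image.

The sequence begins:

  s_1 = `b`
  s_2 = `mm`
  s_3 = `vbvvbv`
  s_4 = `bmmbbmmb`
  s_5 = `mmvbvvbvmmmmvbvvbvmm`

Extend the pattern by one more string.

φ(mmvbvvbvmmmmvbvvbvmm) expands symbol-by-symbol to vbv vbv b mm b b mm b vbv vbv vbv vbv b mm b b mm b vbv vbv; joining the 20 pieces gives the next term.

vbvvbvbmmbbmmbvbvvbvvbvvbvbmmbbmmbvbvvbv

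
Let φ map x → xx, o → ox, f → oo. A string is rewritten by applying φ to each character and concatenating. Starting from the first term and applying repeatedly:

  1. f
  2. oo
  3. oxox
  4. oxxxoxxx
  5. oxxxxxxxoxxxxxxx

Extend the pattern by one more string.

Replace each of the 16 characters of oxxxxxxxoxxxxxxx in place — ox xx xx xx xx xx xx xx ox xx xx xx xx xx xx xx — and concatenate.

oxxxxxxxxxxxxxxxoxxxxxxxxxxxxxxx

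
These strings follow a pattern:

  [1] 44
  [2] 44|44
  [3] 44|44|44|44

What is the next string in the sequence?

44|44|44|44|44|44|44|44

Every step duplicates the string with '|' between the halves.
One more doubling of 44|44|44|44 gives the answer.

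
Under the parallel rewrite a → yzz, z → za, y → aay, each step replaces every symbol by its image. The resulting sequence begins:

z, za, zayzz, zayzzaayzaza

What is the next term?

Rewriting each symbol of zayzzaayzaza: z→za, a→yzz, y→aay, z→za, z→za, a→yzz, a→yzz, y→aay, z→za, a→yzz, z→za, a→yzz, which concatenates to za yzz aay za za yzz yzz aay za yzz za yzz.

zayzzaayzazayzzyzzaayzayzzzayzz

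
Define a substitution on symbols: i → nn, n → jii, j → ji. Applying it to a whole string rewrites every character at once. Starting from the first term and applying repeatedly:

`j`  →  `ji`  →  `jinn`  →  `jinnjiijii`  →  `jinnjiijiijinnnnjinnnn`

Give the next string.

jinnjiijiijinnnnjinnnnjinnjiijiijiijiijinnjiijiijiijii

Applying the rule to each of the 22 symbols of jinnjiijiijinnnnjinnnn gives the pieces ji nn jii jii ji nn nn ji nn nn ji nn jii jii jii jii ji nn jii jii jii jii, which concatenate to the answer.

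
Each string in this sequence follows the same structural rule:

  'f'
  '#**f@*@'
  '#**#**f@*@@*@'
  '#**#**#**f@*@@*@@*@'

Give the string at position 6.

Every step adds #** to the front and @*@ to the end of the previous string.
From #**#**#**f@*@@*@@*@, 2 further steps: #**#**#**f@*@@*@@*@ → #**#**#**#**f@*@@*@@*@@*@ → (answer).

#**#**#**#**#**f@*@@*@@*@@*@@*@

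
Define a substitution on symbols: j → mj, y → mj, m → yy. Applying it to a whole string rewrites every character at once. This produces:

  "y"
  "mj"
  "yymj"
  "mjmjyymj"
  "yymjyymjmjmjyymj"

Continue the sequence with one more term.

mjmjyymjmjmjyymjyymjyymjmjmjyymj

Applying the rule to each of the 16 symbols of yymjyymjmjmjyymj gives the pieces mj mj yy mj mj mj yy mj yy mj yy mj mj mj yy mj, which concatenate to the answer.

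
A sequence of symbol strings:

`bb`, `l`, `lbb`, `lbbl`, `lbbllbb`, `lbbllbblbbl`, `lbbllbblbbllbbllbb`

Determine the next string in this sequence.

lbbllbblbbllbbllbblbbllbblbbl

Each term (from the third on) is the previous term followed by the one before it: term 3 = l·bb = lbb.
Continuing: lbbllbblbbllbbllbb · lbbllbblbbl gives term 8.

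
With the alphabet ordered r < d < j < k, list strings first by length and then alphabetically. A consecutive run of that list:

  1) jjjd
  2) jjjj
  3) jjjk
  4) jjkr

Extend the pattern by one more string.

jjkd

Find the rightmost character of jjkr below k, bump it to the next letter, and reset everything to its right to r.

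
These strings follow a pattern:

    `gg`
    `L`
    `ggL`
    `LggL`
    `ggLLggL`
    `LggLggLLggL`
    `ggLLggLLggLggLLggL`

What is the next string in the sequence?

LggLggLLggLggLLggLLggLggLLggL

From term 3 onward, concatenate the second-to-last term with the last: gg·L = ggL, L·ggL = LggL, …
Continuing: LggLggLLggL · ggLLggLLggLggLLggL gives term 8.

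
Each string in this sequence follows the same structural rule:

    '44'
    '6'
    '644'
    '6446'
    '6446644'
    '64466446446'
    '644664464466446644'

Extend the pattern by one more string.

From term 3 onward, concatenate the last term with the second-to-last: 6·44 = 644, 644·6 = 6446, …
So term 8 is 644664464466446644·64466446446.

64466446446644664464466446446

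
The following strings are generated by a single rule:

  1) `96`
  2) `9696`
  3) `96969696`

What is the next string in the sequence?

s(k+1) = s(k)·s(k) — each term doubles the last.
Doubling 96969696:

9696969696969696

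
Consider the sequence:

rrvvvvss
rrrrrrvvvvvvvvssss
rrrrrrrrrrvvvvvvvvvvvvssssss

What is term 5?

Each string has the form r^{4n-2} v^{4n} s^{2n} (n = 1, 2, …).
Setting n = 5 gives 18, 20, 10 characters in each block.

rrrrrrrrrrrrrrrrrrvvvvvvvvvvvvvvvvvvvvssssssssss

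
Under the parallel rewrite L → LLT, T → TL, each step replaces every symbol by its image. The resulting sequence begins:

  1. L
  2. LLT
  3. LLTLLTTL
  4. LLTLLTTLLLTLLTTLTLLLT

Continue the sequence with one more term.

LLTLLTTLLLTLLTTLTLLLTLLTLLTTLLLTLLTTLTLLLTTLLLTLLTLLTTL

Applying the rule to each of the 21 symbols of LLTLLTTLLLTLLTTLTLLLT gives the pieces LLT LLT TL LLT LLT TL TL LLT LLT LLT TL LLT LLT TL TL LLT TL LLT LLT LLT TL, which concatenate to the answer.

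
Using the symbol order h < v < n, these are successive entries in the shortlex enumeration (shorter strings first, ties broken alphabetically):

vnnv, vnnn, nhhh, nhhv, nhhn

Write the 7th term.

nhvv

Continuing the enumeration 2 steps past nhhn: nhhn → nhvh → (answer).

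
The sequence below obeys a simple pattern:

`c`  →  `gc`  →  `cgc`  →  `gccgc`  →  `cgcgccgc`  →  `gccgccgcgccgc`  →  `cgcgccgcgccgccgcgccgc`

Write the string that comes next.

Each term (from the third on) is the two preceding terms concatenated in order: term 3 = c·gc = cgc.
So term 8 is gccgccgcgccgc·cgcgccgcgccgccgcgccgc.

gccgccgcgccgccgcgccgcgccgccgcgccgc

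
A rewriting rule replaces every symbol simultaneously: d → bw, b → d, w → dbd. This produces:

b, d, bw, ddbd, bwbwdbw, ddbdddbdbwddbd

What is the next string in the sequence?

Replace each of the 14 characters of ddbdddbdbwddbd in place — bw bw d bw bw bw d bw d dbd bw bw d bw — and concatenate.

bwbwdbwbwbwdbwddbdbwbwdbw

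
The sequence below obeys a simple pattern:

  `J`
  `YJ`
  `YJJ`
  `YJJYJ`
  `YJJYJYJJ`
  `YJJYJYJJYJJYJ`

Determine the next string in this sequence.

Each term (from the third on) is the previous term followed by the one before it: term 3 = YJ·J = YJJ.
So term 7 is YJJYJYJJYJJYJ·YJJYJYJJ.

YJJYJYJJYJJYJYJJYJYJJ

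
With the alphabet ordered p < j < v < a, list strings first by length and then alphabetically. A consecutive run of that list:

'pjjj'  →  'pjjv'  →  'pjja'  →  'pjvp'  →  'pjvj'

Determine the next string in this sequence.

Treat pjvj as a base-4 numeral over the given alphabet and add one, carrying through any trailing a's.

pjvv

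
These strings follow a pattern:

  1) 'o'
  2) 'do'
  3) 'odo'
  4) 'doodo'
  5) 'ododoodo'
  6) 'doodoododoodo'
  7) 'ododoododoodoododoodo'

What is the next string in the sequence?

doodoododoodoododoododoodoododoodo

This is a Fibonacci-style word recurrence s(k) = s(k−2)·s(k−1): e.g. o·do = odo.
So term 8 is doodoododoodo·ododoododoodoododoodo.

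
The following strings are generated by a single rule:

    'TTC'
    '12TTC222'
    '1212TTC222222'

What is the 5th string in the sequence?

s(k+1) = 12·s(k)·222, so each term gains 12 as a prefix and 222 as a suffix.
From 1212TTC222222, 2 further steps: 1212TTC222222 → 121212TTC222222222 → (answer).

12121212TTC222222222222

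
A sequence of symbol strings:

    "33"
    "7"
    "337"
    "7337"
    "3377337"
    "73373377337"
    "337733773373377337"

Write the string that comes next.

From term 3 onward, concatenate the second-to-last term with the last: 33·7 = 337, 7·337 = 7337, …
So term 8 is 73373377337·337733773373377337.

73373377337337733773373377337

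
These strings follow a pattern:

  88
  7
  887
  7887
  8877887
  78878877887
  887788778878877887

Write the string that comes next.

78878877887887788778878877887

This is a Fibonacci-style word recurrence s(k) = s(k−2)·s(k−1): e.g. 88·7 = 887.
The next term joins 78878877887 and 887788778878877887.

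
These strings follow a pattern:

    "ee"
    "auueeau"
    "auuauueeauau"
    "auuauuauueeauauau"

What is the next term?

s(k+1) = auu·s(k)·au, so each term gains auu as a prefix and au as a suffix.
So the next term is auu·auuauuauueeauauau·au.

auuauuauuauueeauauauau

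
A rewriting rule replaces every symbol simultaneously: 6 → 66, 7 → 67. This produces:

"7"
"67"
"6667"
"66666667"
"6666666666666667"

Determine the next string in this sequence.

66666666666666666666666666666667

Replace each of the 16 characters of 6666666666666667 in place — 66 66 66 66 66 66 66 66 66 66 66 66 66 66 66 67 — and concatenate.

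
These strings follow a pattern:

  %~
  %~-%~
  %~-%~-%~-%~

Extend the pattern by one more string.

Every step duplicates the string with '-' between the halves.
Doubling %~-%~-%~-%~ with '-' between the halves:

%~-%~-%~-%~-%~-%~-%~-%~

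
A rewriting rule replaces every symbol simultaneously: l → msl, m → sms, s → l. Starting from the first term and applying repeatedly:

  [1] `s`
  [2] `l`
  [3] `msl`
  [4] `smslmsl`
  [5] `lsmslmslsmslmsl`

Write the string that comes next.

msllsmslmslsmslmsllsmslmslsmslmsl

Replace each of the 15 characters of lsmslmslsmslmsl in place — msl l sms l msl sms l msl l sms l msl sms l msl — and concatenate.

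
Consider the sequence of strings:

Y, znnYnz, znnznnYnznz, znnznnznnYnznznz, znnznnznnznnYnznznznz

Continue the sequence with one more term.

Each term wraps the previous one in znn on the left and nz on the right.
One more step from znnznnznnznnYnznznznz gives the answer.

znnznnznnznnznnYnznznznznz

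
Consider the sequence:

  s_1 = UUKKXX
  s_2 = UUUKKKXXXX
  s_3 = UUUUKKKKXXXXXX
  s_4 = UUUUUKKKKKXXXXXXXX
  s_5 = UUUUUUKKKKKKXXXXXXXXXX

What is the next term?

Each string has the form U^{n+1} K^{n+1} X^{2n} (n = 1, 2, …).
At n = 6 the blocks have lengths 7, 7, 12.

UUUUUUUKKKKKKKXXXXXXXXXXXX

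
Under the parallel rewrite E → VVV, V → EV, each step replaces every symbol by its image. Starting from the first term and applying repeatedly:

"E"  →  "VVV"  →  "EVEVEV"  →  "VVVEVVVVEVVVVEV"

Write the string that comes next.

EVEVEVVVVEVEVEVEVVVVEVEVEVEVVVVEV

Replace each of the 15 characters of VVVEVVVVEVVVVEV in place — EV EV EV VVV EV EV EV EV VVV EV EV EV EV VVV EV — and concatenate.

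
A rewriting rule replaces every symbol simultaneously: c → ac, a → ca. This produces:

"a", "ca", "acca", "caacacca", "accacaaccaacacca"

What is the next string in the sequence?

φ(accacaaccaacacca) expands symbol-by-symbol to ca ac ac ca ac ca ca ac ac ca ca ac ca ac ac ca; joining the 16 pieces gives the next term.

caacaccaaccacaacaccacaaccaacacca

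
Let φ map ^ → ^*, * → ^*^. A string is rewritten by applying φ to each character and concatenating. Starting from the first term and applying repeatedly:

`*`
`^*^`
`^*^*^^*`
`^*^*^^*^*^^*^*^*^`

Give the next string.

φ(^*^*^^*^*^^*^*^*^) expands symbol-by-symbol to ^* ^*^ ^* ^*^ ^* ^* ^*^ ^* ^*^ ^* ^* ^*^ ^* ^*^ ^* ^*^ ^*; joining the 17 pieces gives the next term.

^*^*^^*^*^^*^*^*^^*^*^^*^*^*^^*^*^^*^*^^*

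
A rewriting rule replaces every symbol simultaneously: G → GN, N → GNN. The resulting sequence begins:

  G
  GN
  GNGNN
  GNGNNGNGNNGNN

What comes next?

GNGNNGNGNNGNNGNGNNGNGNNGNNGNGNNGNN

Applying the rule to each of the 13 symbols of GNGNNGNGNNGNN gives the pieces GN GNN GN GNN GNN GN GNN GN GNN GNN GN GNN GNN, which concatenate to the answer.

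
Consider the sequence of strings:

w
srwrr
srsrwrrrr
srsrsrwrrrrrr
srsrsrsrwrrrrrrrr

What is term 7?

srsrsrsrsrsrwrrrrrrrrrrrr

s(k+1) = sr·s(k)·rr, so each term gains sr as a prefix and rr as a suffix.
From srsrsrsrwrrrrrrrr, 2 further steps: srsrsrsrwrrrrrrrr → srsrsrsrsrwrrrrrrrrrr → (answer).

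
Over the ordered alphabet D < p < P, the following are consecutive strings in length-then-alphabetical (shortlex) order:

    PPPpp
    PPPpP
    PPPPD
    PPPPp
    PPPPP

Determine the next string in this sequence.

PPPPP is the last string of length 5, so the next is the first of length 6: D repeated 6 times.

DDDDDD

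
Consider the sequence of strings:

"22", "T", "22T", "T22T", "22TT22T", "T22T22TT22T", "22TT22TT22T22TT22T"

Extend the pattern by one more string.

T22T22TT22T22TT22TT22T22TT22T

Each term (from the third on) is the two preceding terms concatenated in order: term 3 = 22·T = 22T.
So term 8 is T22T22TT22T·22TT22TT22T22TT22T.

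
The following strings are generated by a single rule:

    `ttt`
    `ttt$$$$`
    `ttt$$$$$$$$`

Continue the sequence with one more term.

Each term is the previous one with $$$$ appended.
So the next term is ttt$$$$$$$$·$$$$.

ttt$$$$$$$$$$$$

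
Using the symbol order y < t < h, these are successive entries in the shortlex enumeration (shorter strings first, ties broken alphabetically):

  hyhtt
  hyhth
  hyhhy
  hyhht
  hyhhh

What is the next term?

The successor of hyhhh increments the rightmost position that isn't already h and resets every position after it to y.

htyyy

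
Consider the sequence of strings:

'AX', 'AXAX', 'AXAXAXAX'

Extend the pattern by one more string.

AXAXAXAXAXAXAXAX

s(k+1) = s(k)·s(k) — each term doubles the last.
One more doubling of AXAXAXAX gives the answer.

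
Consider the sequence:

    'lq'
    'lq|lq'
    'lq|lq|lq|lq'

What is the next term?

lq|lq|lq|lq|lq|lq|lq|lq

Every step duplicates the string with '|' between the halves.
One more doubling of lq|lq|lq|lq gives the answer.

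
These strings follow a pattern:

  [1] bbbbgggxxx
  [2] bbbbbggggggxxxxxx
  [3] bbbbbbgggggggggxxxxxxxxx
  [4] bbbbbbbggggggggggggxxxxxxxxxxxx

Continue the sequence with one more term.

bbbbbbbbgggggggggggggggxxxxxxxxxxxxxxx

The n-th term is n+3 b's then 3n g's then 3n x's (n = 1, 2, …).
At n = 5 the blocks have lengths 8, 15, 15.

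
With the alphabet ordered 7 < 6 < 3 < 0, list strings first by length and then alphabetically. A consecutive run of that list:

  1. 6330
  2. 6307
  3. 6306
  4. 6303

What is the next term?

6300

Treat 6303 as a base-4 numeral over the given alphabet and add one, carrying through any trailing 0's.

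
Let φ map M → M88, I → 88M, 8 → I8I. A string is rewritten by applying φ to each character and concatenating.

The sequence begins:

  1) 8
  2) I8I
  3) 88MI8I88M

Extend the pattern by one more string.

I8II8IM8888MI8I88MI8II8IM88

Apply φ to 88MI8I88M symbol by symbol: 8→I8I, 8→I8I, M→M88, I→88M, 8→I8I, I→88M, 8→I8I, 8→I8I, M→M88; joined: I8I I8I M88 88M I8I 88M I8I I8I M88.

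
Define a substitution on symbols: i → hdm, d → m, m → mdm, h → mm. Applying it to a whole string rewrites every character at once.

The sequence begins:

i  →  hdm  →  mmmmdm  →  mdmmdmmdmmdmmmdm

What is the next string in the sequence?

mdmmmdmmdmmmdmmdmmmdmmdmmmdmmdmmdmmmdm

φ(mdmmdmmdmmdmmmdm) expands symbol-by-symbol to mdm m mdm mdm m mdm mdm m mdm mdm m mdm mdm mdm m mdm; joining the 16 pieces gives the next term.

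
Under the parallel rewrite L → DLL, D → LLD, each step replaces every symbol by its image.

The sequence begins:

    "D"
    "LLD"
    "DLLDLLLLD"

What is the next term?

LLDDLLDLLLLDDLLDLLDLLDLLLLD

Expanding DLLDLLLLD: D→LLD, L→DLL, L→DLL, D→LLD, L→DLL, L→DLL, L→DLL, L→DLL, D→LLD. Concatenated: LLD DLL DLL LLD DLL DLL DLL DLL LLD.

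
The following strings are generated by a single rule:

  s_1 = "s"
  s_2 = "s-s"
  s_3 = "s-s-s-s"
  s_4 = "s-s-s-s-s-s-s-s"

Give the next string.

Each string is two copies of the previous one joined by '-'.
Doubling s-s-s-s-s-s-s-s with '-' between the halves:

s-s-s-s-s-s-s-s-s-s-s-s-s-s-s-s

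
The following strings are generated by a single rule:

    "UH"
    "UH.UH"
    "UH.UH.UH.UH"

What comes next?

Each string is two copies of the previous one joined by '.'.
So the next term is two copies of UH.UH.UH.UH with '.' between the halves.

UH.UH.UH.UH.UH.UH.UH.UH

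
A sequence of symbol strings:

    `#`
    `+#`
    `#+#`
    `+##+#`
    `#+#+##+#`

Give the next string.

+##+##+#+##+#

This is a Fibonacci-style word recurrence s(k) = s(k−2)·s(k−1): e.g. #·+# = #+#.
The next term joins +##+# and #+#+##+#.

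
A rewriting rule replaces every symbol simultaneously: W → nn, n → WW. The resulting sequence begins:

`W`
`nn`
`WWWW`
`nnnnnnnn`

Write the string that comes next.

WWWWWWWWWWWWWWWW

Expanding nnnnnnnn: n→WW, n→WW, n→WW, n→WW, n→WW, n→WW, n→WW, n→WW. Concatenated: WW WW WW WW WW WW WW WW.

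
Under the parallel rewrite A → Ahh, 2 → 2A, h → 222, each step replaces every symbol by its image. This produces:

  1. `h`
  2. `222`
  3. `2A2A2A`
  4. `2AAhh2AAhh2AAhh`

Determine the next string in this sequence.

Rewriting the 15 symbols of 2AAhh2AAhh2AAhh one by one yields 2A Ahh Ahh 222 222 2A Ahh Ahh 222 222 2A Ahh Ahh 222 222; concatenated:

2AAhhAhh2222222AAhhAhh2222222AAhhAhh222222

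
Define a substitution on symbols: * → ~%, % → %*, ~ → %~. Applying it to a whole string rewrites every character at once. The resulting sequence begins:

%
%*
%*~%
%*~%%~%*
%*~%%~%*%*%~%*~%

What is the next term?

Rewriting the 16 symbols of %*~%%~%*%*%~%*~% one by one yields %* ~% %~ %* %* %~ %* ~% %* ~% %* %~ %* ~% %~ %*; concatenated:

%*~%%~%*%*%~%*~%%*~%%*%~%*~%%~%*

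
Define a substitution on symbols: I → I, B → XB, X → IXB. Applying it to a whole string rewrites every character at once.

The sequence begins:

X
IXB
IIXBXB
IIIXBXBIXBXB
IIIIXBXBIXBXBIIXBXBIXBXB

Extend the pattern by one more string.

Applying the rule to each of the 24 symbols of IIIIXBXBIXBXBIIXBXBIXBXB gives the pieces I I I I IXB XB IXB XB I IXB XB IXB XB I I IXB XB IXB XB I IXB XB IXB XB, which concatenate to the answer.

IIIIIXBXBIXBXBIIXBXBIXBXBIIIXBXBIXBXBIIXBXBIXBXB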